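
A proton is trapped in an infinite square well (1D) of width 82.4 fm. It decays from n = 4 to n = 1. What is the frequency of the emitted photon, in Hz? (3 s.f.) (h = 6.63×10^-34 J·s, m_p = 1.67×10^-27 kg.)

E_1 = h²/(8m_pL²) = 4.846×10^-15 J and ΔE = (4² − 1²)E_1 = 7.269×10^-14 J.
f = ΔE/h = 7.269×10^-14/6.63×10^-34 = 1.10×10^20 Hz.

f = 1.10×10^20 Hz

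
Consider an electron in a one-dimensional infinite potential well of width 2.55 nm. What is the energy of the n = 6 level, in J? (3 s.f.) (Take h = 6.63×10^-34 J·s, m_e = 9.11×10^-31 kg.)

E_6 = 3.34×10^-19 J

For an infinite well E_n = n²h²/(8m_eL²), so E_1 = h²/(8m_eL²) = (6.63×10^-34)²/(8·9.11×10^-31·(2.55×10^-9 m)²) = 9.276×10^-21 J.
Then E_6 = 6²·E_1 = 36·9.276×10^-21 J = 3.34×10^-19 J.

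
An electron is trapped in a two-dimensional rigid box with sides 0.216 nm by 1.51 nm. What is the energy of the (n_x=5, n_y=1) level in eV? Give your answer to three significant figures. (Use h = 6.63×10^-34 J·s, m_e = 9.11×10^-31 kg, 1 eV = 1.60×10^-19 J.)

E = 202 eV

For a 2D rectangular well E = (h²/8m_e)·Σ n_i²/L_i² = (6.63×10^-34)²/(8·9.11×10^-31) · [5²/(0.216 nm)² + 1²/(1.51 nm)²].
Evaluating gives E = 3.234×10^-17 J = 202 eV.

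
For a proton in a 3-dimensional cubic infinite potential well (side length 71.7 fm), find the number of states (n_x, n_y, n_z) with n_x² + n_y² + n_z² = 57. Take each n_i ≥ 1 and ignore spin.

The level has n_x² + n_y² + n_z² = 57. The ordered positive-integer solutions are (2, 2, 7), (2, 7, 2), (4, 4, 5), (4, 5, 4), (5, 4, 4), (7, 2, 2).
That gives 6 states.

degeneracy = 6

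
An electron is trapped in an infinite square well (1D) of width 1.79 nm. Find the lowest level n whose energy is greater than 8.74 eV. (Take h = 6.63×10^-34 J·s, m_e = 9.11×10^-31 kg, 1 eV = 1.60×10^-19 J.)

n = 9

E_1 = h²/(8m_eL²) = 1.882×10^-20 J = 0.1176 eV.
Need n² > 8.74/0.1176 = 74.32, i.e. n > 8.621.
The smallest integer satisfying this is n = 9.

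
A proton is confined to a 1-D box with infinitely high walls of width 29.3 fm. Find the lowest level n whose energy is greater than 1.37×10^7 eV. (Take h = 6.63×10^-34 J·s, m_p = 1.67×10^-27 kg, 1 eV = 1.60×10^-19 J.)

E_1 = h²/(8m_pL²) = 3.833×10^-14 J = 2.396×10^5 eV.
Need n² > 1.37×10^7/2.396×10^5 = 57.18, i.e. n > 7.562.
The smallest integer satisfying this is n = 8.

n = 8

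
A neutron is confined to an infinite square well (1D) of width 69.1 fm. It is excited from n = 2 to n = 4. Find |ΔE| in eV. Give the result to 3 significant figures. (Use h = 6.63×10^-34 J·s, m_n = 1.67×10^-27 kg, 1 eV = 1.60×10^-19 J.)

E_1 = h²/(8m_nL²) = 6.891×10^-15 J.
|ΔE| = |2² − 4²|·E_1 = 12·6.891×10^-15 J = 8.269×10^-14 J = 5.17×10^5 eV.

|ΔE| = 5.17×10^5 eV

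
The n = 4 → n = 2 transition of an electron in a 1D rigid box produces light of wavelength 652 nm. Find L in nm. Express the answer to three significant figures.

The photon carries ΔE = hc/λ = 6.626×10^-34·2.998×10^8/6.52×10^-7 m = 3.047×10^-19 J.
Since ΔE = (4² − 2²)E_1, E_1 = 2.539×10^-20 J, and L = h/√(8m_eE_1) = 1.54×10^-9 m = 1.54 nm.

L = 1.54 nm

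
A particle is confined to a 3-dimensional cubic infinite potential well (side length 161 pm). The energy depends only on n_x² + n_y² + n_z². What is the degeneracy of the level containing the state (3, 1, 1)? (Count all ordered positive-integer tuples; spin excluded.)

The level has n_x² + n_y² + n_z² = 11. The ordered positive-integer solutions are (1, 1, 3), (1, 3, 1), (3, 1, 1).
That gives 3 states.

degeneracy = 3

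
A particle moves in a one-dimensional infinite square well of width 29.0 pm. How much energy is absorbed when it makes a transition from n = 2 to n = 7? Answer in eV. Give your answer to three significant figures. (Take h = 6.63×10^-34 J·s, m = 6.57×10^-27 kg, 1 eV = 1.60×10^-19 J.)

|ΔE| = 2.80 eV

E_1 = h²/(8mL²) = 9.944×10^-21 J.
|ΔE| = |2² − 7²|·E_1 = 45·9.944×10^-21 J = 4.475×10^-19 J = 2.80 eV.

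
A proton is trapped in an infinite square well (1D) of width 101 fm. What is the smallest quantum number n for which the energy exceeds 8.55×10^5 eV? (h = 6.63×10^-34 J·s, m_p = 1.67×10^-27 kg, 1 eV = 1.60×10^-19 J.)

E_1 = h²/(8m_pL²) = 3.225×10^-15 J = 2.016×10^4 eV.
Need n² > 8.55×10^5/2.016×10^4 = 42.41, i.e. n > 6.512.
The smallest integer satisfying this is n = 7.

n = 7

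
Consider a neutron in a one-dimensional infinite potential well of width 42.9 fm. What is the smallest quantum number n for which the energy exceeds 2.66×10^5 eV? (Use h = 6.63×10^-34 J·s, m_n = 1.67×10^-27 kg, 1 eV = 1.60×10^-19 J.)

n = 2

E_1 = h²/(8m_nL²) = 1.788×10^-14 J = 1.118×10^5 eV.
Need n² > 2.66×10^5/1.118×10^5 = 2.379, i.e. n > 1.542.
The smallest integer satisfying this is n = 2.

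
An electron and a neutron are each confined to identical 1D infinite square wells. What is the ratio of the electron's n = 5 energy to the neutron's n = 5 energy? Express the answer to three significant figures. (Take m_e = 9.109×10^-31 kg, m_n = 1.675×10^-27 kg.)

1.84×10^3

E_n ∝ 1/m at fixed n and L, so the ratio is m_n/m_e = 1.675×10^-27/9.109×10^-31 = 1.84×10^3.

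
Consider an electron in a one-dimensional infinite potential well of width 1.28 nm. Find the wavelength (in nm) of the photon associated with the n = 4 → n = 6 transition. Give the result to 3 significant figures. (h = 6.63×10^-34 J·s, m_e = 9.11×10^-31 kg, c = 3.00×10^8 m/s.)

E_1 = h²/(8m_eL²) = 3.681×10^-20 J, so ΔE = (6² − 4²)E_1 = 7.362×10^-19 J.
λ = hc/ΔE = (6.63×10^-34·3.00×10^8)/7.362×10^-19 = 2.70×10^-7 m = 270 nm.

λ = 270 nm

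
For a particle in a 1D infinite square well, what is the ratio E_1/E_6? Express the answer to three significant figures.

E_n ∝ n², so E_1/E_6 = 1²/6² = 1/36 = 0.0278.

0.0278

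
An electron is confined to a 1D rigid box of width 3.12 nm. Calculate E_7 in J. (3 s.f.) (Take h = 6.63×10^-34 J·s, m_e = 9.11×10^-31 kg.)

E_7 = 3.04×10^-19 J

For an infinite well E_n = n²h²/(8m_eL²), so E_1 = h²/(8m_eL²) = (6.63×10^-34)²/(8·9.11×10^-31·(3.12×10^-9 m)²) = 6.196×10^-21 J.
Then E_7 = 7²·E_1 = 49·6.196×10^-21 J = 3.04×10^-19 J.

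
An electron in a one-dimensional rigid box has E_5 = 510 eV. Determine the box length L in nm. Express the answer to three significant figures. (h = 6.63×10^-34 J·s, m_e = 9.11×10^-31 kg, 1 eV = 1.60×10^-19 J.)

From E_n = n²h²/(8m_eL²), L = n·h/√(8m_eE_n).
E_5 = 510 eV = 8.160×10^-17 J, so L = 5·6.63×10^-34/√(8·9.11×10^-31·8.160×10^-17) = 1.36×10^-10 m = 0.136 nm.

L = 0.136 nm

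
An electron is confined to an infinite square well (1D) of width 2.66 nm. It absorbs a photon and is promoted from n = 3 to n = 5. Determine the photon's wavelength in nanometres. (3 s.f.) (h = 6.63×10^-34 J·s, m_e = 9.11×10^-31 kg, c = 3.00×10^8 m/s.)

E_1 = h²/(8m_eL²) = 8.524×10^-21 J, so ΔE = (5² − 3²)E_1 = 1.364×10^-19 J.
λ = hc/ΔE = (6.63×10^-34·3.00×10^8)/1.364×10^-19 = 1.46×10^-6 m = 1.46×10^3 nm.

λ = 1.46×10^3 nm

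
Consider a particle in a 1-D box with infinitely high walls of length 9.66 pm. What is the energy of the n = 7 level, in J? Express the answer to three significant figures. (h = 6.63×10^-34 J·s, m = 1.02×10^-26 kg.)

For an infinite well E_n = n²h²/(8mL²), so E_1 = h²/(8mL²) = (6.63×10^-34)²/(8·1.02×10^-26·(9.66×10^-12 m)²) = 5.773×10^-20 J.
Then E_7 = 7²·E_1 = 49·5.773×10^-20 J = 2.83×10^-18 J.

E_7 = 2.83×10^-18 J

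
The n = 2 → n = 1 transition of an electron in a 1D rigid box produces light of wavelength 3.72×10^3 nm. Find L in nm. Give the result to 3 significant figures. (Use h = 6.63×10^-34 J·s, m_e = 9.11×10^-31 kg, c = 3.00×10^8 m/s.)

The photon carries ΔE = hc/λ = 6.63×10^-34·3.00×10^8/3.72×10^-6 m = 5.347×10^-20 J.
Since ΔE = (2² − 1²)E_1, E_1 = 1.782×10^-20 J, and L = h/√(8m_eE_1) = 1.84×10^-9 m = 1.84 nm.

L = 1.84 nm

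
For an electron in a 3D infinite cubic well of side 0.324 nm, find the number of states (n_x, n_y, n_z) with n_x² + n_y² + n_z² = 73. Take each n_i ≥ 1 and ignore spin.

The level has n_x² + n_y² + n_z² = 73. The ordered positive-integer solutions are (1, 6, 6), (6, 1, 6), (6, 6, 1).
That gives 3 states.

degeneracy = 3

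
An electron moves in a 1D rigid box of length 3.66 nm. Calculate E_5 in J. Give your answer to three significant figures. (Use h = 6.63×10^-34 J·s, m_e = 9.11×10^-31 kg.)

E_5 = 1.13×10^-19 J

For an infinite well E_n = n²h²/(8m_eL²), so E_1 = h²/(8m_eL²) = (6.63×10^-34)²/(8·9.11×10^-31·(3.66×10^-9 m)²) = 4.503×10^-21 J.
Then E_5 = 5²·E_1 = 25·4.503×10^-21 J = 1.13×10^-19 J.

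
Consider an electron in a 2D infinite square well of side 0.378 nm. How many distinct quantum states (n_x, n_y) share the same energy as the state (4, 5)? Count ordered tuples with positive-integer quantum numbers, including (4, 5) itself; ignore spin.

The level has n_x² + n_y² = 41. The ordered positive-integer solutions are (4, 5), (5, 4).
That gives 2 states.

degeneracy = 2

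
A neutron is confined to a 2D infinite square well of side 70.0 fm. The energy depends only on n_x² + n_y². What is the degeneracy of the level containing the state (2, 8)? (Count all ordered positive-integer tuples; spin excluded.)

The level has n_x² + n_y² = 68. The ordered positive-integer solutions are (2, 8), (8, 2).
That gives 2 states.

degeneracy = 2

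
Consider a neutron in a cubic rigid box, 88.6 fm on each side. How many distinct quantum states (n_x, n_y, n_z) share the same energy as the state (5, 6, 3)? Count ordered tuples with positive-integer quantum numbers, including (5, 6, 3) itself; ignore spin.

The level has n_x² + n_y² + n_z² = 70. The ordered positive-integer solutions are (3, 5, 6), (3, 6, 5), (5, 3, 6), (5, 6, 3), (6, 3, 5), (6, 5, 3).
That gives 6 states.

degeneracy = 6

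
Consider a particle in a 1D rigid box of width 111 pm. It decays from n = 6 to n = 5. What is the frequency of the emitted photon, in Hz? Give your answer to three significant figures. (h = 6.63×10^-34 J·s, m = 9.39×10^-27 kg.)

f = 7.88×10^12 Hz

E_1 = h²/(8mL²) = 4.749×10^-22 J and ΔE = (6² − 5²)E_1 = 5.224×10^-21 J.
f = ΔE/h = 5.224×10^-21/6.63×10^-34 = 7.88×10^12 Hz.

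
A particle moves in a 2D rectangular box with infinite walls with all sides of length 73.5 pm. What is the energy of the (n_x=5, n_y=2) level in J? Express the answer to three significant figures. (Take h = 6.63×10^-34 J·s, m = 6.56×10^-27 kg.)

E = 4.50×10^-20 J

For a 2D rectangular well E = (h²/8m)·Σ n_i²/L_i² = (6.63×10^-34)²/(8·6.56×10^-27) · [5²/(73.5 pm)² + 2²/(73.5 pm)²].
Evaluating gives E = 4.50×10^-20 J.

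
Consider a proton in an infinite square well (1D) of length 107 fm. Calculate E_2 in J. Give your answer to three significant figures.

For an infinite well E_n = n²h²/(8m_pL²), so E_1 = h²/(8m_pL²) = (6.626×10^-34)²/(8·1.673×10^-27·(1.07×10^-13 m)²) = 2.865×10^-15 J.
Then E_2 = 2²·E_1 = 4·2.865×10^-15 J = 1.15×10^-14 J.

E_2 = 1.15×10^-14 J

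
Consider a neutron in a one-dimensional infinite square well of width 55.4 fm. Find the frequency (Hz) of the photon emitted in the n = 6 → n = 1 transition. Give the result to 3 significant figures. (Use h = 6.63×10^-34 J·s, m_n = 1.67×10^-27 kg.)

f = 5.66×10^20 Hz

E_1 = h²/(8m_nL²) = 1.072×10^-14 J and ΔE = (6² − 1²)E_1 = 3.752×10^-13 J.
f = ΔE/h = 3.752×10^-13/6.63×10^-34 = 5.66×10^20 Hz.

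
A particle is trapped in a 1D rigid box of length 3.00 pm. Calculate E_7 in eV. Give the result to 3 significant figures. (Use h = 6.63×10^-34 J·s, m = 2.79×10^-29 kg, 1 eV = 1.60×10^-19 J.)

For an infinite well E_n = n²h²/(8mL²), so E_1 = h²/(8mL²) = (6.63×10^-34)²/(8·2.79×10^-29·(3.00×10^-12 m)²) = 2.188×10^-16 J.
Then E_7 = 7²·E_1 = 49·2.188×10^-16 J = 1.072×10^-14 J.
Converting, E_7 = 1.072×10^-14 J / (1.60×10^-19 J/eV) = 6.70×10^4 eV.

E_7 = 6.70×10^4 eV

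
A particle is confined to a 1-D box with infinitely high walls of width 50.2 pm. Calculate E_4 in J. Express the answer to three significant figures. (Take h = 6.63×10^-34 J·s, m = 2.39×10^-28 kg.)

E_4 = 1.46×10^-18 J

For an infinite well E_n = n²h²/(8mL²), so E_1 = h²/(8mL²) = (6.63×10^-34)²/(8·2.39×10^-28·(5.02×10^-11 m)²) = 9.123×10^-20 J.
Then E_4 = 4²·E_1 = 16·9.123×10^-20 J = 1.46×10^-18 J.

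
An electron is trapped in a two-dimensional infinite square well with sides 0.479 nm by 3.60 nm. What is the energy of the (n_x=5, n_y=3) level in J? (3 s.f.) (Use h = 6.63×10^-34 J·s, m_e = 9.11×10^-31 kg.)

For a 2D rectangular well E = (h²/8m_e)·Σ n_i²/L_i² = (6.63×10^-34)²/(8·9.11×10^-31) · [5²/(0.479 nm)² + 3²/(3.60 nm)²].
Evaluating gives E = 6.61×10^-18 J.

E = 6.61×10^-18 J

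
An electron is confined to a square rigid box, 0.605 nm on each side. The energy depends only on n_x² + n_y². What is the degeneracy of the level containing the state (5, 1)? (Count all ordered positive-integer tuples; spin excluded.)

degeneracy = 2

The level has n_x² + n_y² = 26. The ordered positive-integer solutions are (1, 5), (5, 1).
That gives 2 states.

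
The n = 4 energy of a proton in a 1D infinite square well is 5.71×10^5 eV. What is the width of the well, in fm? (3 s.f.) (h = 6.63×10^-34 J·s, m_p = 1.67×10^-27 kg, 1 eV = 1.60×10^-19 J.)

L = 75.9 fm

From E_n = n²h²/(8m_pL²), L = n·h/√(8m_pE_n).
E_4 = 5.71×10^5 eV = 9.136×10^-14 J, so L = 4·6.63×10^-34/√(8·1.67×10^-27·9.136×10^-14) = 7.59×10^-14 m = 75.9 fm.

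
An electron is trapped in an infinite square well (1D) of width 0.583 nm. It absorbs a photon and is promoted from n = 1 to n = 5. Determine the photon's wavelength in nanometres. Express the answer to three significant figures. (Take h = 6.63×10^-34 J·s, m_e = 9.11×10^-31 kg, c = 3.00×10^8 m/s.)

E_1 = h²/(8m_eL²) = 1.775×10^-19 J, so ΔE = (5² − 1²)E_1 = 4.260×10^-18 J.
λ = hc/ΔE = (6.63×10^-34·3.00×10^8)/4.260×10^-18 = 4.67×10^-8 m = 46.7 nm.

λ = 46.7 nm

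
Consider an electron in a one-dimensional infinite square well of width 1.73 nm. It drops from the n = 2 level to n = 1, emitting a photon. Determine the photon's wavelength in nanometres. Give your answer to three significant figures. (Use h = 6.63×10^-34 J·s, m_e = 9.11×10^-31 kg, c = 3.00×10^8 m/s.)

E_1 = h²/(8m_eL²) = 2.015×10^-20 J, so ΔE = (2² − 1²)E_1 = 6.045×10^-20 J.
λ = hc/ΔE = (6.63×10^-34·3.00×10^8)/6.045×10^-20 = 3.29×10^-6 m = 3.29×10^3 nm.

λ = 3.29×10^3 nm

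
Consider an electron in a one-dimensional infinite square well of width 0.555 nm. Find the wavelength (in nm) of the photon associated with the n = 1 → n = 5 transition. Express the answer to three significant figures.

λ = 42.3 nm

E_1 = h²/(8m_eL²) = 1.956×10^-19 J, so ΔE = (5² − 1²)E_1 = 4.694×10^-18 J.
λ = hc/ΔE = (6.626×10^-34·2.998×10^8)/4.694×10^-18 = 4.23×10^-8 m = 42.3 nm.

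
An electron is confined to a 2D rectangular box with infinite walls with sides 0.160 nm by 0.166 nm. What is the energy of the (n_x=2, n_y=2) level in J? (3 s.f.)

E = 1.82×10^-17 J

For a 2D rectangular well E = (h²/8m_e)·Σ n_i²/L_i² = (6.626×10^-34)²/(8·9.109×10^-31) · [2²/(0.160 nm)² + 2²/(0.166 nm)²].
Evaluating gives E = 1.82×10^-17 J.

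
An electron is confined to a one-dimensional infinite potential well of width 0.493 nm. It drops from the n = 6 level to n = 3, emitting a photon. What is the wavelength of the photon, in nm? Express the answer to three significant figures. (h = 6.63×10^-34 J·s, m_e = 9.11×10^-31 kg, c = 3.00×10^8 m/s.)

E_1 = h²/(8m_eL²) = 2.482×10^-19 J, so ΔE = (6² − 3²)E_1 = 6.701×10^-18 J.
λ = hc/ΔE = (6.63×10^-34·3.00×10^8)/6.701×10^-18 = 2.97×10^-8 m = 29.7 nm.

λ = 29.7 nm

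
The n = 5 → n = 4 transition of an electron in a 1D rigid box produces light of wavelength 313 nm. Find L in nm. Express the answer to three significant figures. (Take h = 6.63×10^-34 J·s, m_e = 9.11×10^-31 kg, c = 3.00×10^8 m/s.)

The photon carries ΔE = hc/λ = 6.63×10^-34·3.00×10^8/3.13×10^-7 m = 6.355×10^-19 J.
Since ΔE = (5² − 4²)E_1, E_1 = 7.061×10^-20 J, and L = h/√(8m_eE_1) = 9.24×10^-10 m = 0.924 nm.

L = 0.924 nm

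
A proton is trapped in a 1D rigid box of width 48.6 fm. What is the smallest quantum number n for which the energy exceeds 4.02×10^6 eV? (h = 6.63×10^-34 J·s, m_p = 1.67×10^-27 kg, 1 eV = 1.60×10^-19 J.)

E_1 = h²/(8m_pL²) = 1.393×10^-14 J = 8.706×10^4 eV.
Need n² > 4.02×10^6/8.706×10^4 = 46.18, i.e. n > 6.796.
The smallest integer satisfying this is n = 7.

n = 7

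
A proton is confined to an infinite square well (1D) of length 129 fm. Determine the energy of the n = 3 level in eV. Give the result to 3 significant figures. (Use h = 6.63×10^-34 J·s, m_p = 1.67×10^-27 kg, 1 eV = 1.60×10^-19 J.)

E_3 = 1.11×10^5 eV

For an infinite well E_n = n²h²/(8m_pL²), so E_1 = h²/(8m_pL²) = (6.63×10^-34)²/(8·1.67×10^-27·(1.29×10^-13 m)²) = 1.977×10^-15 J.
Then E_3 = 3²·E_1 = 9·1.977×10^-15 J = 1.779×10^-14 J.
Converting, E_3 = 1.779×10^-14 J / (1.60×10^-19 J/eV) = 1.11×10^5 eV.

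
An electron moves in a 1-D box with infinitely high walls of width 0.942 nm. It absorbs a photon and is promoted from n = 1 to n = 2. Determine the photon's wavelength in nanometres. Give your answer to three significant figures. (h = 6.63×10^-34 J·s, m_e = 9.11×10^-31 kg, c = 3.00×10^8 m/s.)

λ = 975 nm

E_1 = h²/(8m_eL²) = 6.797×10^-20 J, so ΔE = (2² − 1²)E_1 = 2.039×10^-19 J.
λ = hc/ΔE = (6.63×10^-34·3.00×10^8)/2.039×10^-19 = 9.75×10^-7 m = 975 nm.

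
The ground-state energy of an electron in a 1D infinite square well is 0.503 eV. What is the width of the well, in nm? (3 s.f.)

From E_n = n²h²/(8m_eL²), L = n·h/√(8m_eE_n).
E_1 = 0.503 eV = 8.058×10^-20 J, so L = 1·6.626×10^-34/√(8·9.109×10^-31·8.058×10^-20) = 8.65×10^-10 m = 0.865 nm.

L = 0.865 nm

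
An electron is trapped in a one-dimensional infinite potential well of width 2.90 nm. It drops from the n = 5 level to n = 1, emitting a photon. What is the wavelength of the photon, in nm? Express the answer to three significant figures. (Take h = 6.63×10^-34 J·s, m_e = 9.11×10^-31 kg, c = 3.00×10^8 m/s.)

λ = 1.16×10^3 nm

E_1 = h²/(8m_eL²) = 7.172×10^-21 J, so ΔE = (5² − 1²)E_1 = 1.721×10^-19 J.
λ = hc/ΔE = (6.63×10^-34·3.00×10^8)/1.721×10^-19 = 1.16×10^-6 m = 1.16×10^3 nm.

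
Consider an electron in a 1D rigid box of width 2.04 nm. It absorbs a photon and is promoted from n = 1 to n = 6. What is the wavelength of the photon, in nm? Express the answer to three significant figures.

λ = 392 nm

E_1 = h²/(8m_eL²) = 1.448×10^-20 J, so ΔE = (6² − 1²)E_1 = 5.068×10^-19 J.
λ = hc/ΔE = (6.626×10^-34·2.998×10^8)/5.068×10^-19 = 3.92×10^-7 m = 392 nm.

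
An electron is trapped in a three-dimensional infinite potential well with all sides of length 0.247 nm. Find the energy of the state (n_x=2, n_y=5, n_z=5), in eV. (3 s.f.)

E = 333 eV

For a 3D rectangular well E = (h²/8m_e)·Σ n_i²/L_i² = (6.626×10^-34)²/(8·9.109×10^-31) · [2²/(0.247 nm)² + 5²/(0.247 nm)² + 5²/(0.247 nm)²].
Evaluating gives E = 5.333×10^-17 J = 333 eV.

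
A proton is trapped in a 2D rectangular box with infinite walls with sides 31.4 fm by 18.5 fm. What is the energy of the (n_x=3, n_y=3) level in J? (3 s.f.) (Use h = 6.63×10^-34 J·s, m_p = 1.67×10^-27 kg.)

E = 1.17×10^-12 J

For a 2D rectangular well E = (h²/8m_p)·Σ n_i²/L_i² = (6.63×10^-34)²/(8·1.67×10^-27) · [3²/(31.4 fm)² + 3²/(18.5 fm)²].
Evaluating gives E = 1.17×10^-12 J.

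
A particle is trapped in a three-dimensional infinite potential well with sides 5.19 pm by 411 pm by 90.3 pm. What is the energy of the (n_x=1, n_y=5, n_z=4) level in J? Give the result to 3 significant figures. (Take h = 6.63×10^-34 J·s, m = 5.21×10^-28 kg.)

E = 4.14×10^-18 J

For a 3D rectangular well E = (h²/8m)·Σ n_i²/L_i² = (6.63×10^-34)²/(8·5.21×10^-28) · [1²/(5.19 pm)² + 5²/(411 pm)² + 4²/(90.3 pm)²].
Evaluating gives E = 4.14×10^-18 J.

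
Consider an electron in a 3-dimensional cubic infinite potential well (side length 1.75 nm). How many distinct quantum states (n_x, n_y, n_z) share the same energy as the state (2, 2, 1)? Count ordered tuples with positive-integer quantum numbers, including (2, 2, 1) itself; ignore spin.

The level has n_x² + n_y² + n_z² = 9. The ordered positive-integer solutions are (1, 2, 2), (2, 1, 2), (2, 2, 1).
That gives 3 states.

degeneracy = 3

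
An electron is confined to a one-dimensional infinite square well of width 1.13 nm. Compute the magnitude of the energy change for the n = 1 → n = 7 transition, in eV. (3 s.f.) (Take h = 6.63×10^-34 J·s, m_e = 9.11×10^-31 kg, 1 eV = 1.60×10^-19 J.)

E_1 = h²/(8m_eL²) = 4.723×10^-20 J.
|ΔE| = |1² − 7²|·E_1 = 48·4.723×10^-20 J = 2.267×10^-18 J = 14.2 eV.

|ΔE| = 14.2 eV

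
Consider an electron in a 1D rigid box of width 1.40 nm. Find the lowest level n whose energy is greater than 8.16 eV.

n = 7

E_1 = h²/(8m_eL²) = 3.074×10^-20 J = 0.1919 eV.
Need n² > 8.16/0.1919 = 42.52, i.e. n > 6.521.
The smallest integer satisfying this is n = 7.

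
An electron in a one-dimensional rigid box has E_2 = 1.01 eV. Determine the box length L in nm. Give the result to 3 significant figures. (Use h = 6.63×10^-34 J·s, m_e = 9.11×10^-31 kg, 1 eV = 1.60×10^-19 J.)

L = 1.22 nm

From E_n = n²h²/(8m_eL²), L = n·h/√(8m_eE_n).
E_2 = 1.01 eV = 1.616×10^-19 J, so L = 2·6.63×10^-34/√(8·9.11×10^-31·1.616×10^-19) = 1.22×10^-9 m = 1.22 nm.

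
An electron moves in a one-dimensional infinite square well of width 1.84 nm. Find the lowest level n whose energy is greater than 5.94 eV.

E_1 = h²/(8m_eL²) = 1.780×10^-20 J = 0.1111 eV.
Need n² > 5.94/0.1111 = 53.47, i.e. n > 7.312.
The smallest integer satisfying this is n = 8.

n = 8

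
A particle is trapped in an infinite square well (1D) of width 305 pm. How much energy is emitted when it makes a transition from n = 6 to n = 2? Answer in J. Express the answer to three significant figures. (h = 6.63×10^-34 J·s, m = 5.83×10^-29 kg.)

|ΔE| = 3.24×10^-19 J

E_1 = h²/(8mL²) = 1.013×10^-20 J.
|ΔE| = |6² − 2²|·E_1 = 32·1.013×10^-20 J = 3.24×10^-19 J.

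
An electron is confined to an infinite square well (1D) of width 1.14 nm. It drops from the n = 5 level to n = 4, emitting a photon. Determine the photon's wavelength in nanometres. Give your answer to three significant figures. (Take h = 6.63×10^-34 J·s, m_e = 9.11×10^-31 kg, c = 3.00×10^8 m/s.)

λ = 476 nm

E_1 = h²/(8m_eL²) = 4.641×10^-20 J, so ΔE = (5² − 4²)E_1 = 4.177×10^-19 J.
λ = hc/ΔE = (6.63×10^-34·3.00×10^8)/4.177×10^-19 = 4.76×10^-7 m = 476 nm.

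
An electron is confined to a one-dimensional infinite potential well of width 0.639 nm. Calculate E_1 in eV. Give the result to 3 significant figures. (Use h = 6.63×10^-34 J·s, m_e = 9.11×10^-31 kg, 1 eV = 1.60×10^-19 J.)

For an infinite well E_n = n²h²/(8m_eL²), so E_1 = h²/(8m_eL²) = (6.63×10^-34)²/(8·9.11×10^-31·(6.39×10^-10 m)²) = 1.477×10^-19 J.
Converting, E_1 = 1.477×10^-19 J / (1.60×10^-19 J/eV) = 0.923 eV.

E_1 = 0.923 eV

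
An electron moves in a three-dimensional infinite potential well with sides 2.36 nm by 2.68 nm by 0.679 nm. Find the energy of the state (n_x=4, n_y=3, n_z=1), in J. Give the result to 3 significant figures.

For a 3D rectangular well E = (h²/8m_e)·Σ n_i²/L_i² = (6.626×10^-34)²/(8·9.109×10^-31) · [4²/(2.36 nm)² + 3²/(2.68 nm)² + 1²/(0.679 nm)²].
Evaluating gives E = 3.79×10^-19 J.

E = 3.79×10^-19 J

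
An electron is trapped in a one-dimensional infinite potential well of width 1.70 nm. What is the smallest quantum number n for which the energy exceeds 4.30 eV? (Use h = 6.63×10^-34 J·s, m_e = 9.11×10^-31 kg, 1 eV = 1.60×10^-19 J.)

E_1 = h²/(8m_eL²) = 2.087×10^-20 J = 0.1304 eV.
Need n² > 4.30/0.1304 = 32.98, i.e. n > 5.743.
The smallest integer satisfying this is n = 6.

n = 6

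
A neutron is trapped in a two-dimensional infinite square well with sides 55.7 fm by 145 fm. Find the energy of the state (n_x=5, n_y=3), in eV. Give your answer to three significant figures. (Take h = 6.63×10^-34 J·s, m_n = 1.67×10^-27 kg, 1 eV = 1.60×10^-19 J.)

For a 2D rectangular well E = (h²/8m_n)·Σ n_i²/L_i² = (6.63×10^-34)²/(8·1.67×10^-27) · [5²/(55.7 fm)² + 3²/(145 fm)²].
Evaluating gives E = 2.792×10^-13 J = 1.75×10^6 eV.

E = 1.75×10^6 eV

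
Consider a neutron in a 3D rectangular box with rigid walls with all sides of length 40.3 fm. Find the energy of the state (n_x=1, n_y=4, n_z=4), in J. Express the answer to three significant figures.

For a 3D rectangular well E = (h²/8m_n)·Σ n_i²/L_i² = (6.626×10^-34)²/(8·1.675×10^-27) · [1²/(40.3 fm)² + 4²/(40.3 fm)² + 4²/(40.3 fm)²].
Evaluating gives E = 6.66×10^-13 J.

E = 6.66×10^-13 J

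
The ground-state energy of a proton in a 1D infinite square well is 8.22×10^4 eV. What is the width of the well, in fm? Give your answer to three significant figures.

L = 49.9 fm

From E_n = n²h²/(8m_pL²), L = n·h/√(8m_pE_n).
E_1 = 8.22×10^4 eV = 1.317×10^-14 J, so L = 1·6.626×10^-34/√(8·1.673×10^-27·1.317×10^-14) = 4.99×10^-14 m = 49.9 fm.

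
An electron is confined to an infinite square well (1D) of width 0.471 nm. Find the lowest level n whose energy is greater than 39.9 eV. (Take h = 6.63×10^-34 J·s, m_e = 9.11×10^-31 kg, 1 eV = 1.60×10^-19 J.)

n = 5

E_1 = h²/(8m_eL²) = 2.719×10^-19 J = 1.699 eV.
Need n² > 39.9/1.699 = 23.48, i.e. n > 4.846.
The smallest integer satisfying this is n = 5.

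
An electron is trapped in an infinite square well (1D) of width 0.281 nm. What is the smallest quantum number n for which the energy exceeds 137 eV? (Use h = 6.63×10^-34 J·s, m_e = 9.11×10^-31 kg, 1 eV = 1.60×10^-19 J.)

n = 6

E_1 = h²/(8m_eL²) = 7.638×10^-19 J = 4.774 eV.
Need n² > 137/4.774 = 28.70, i.e. n > 5.357.
The smallest integer satisfying this is n = 6.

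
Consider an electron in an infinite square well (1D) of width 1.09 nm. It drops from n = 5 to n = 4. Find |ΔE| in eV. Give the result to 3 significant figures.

E_1 = h²/(8m_eL²) = 5.071×10^-20 J.
|ΔE| = |5² − 4²|·E_1 = 9·5.071×10^-20 J = 4.564×10^-19 J = 2.85 eV.

|ΔE| = 2.85 eV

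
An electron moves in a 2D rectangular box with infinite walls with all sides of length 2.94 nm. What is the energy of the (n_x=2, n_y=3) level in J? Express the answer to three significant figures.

For a 2D rectangular well E = (h²/8m_e)·Σ n_i²/L_i² = (6.626×10^-34)²/(8·9.109×10^-31) · [2²/(2.94 nm)² + 3²/(2.94 nm)²].
Evaluating gives E = 9.06×10^-20 J.

E = 9.06×10^-20 J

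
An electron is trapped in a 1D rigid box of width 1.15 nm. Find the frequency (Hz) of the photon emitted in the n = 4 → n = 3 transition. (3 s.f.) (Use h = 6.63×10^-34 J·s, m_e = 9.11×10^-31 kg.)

f = 4.82×10^14 Hz

E_1 = h²/(8m_eL²) = 4.561×10^-20 J and ΔE = (4² − 3²)E_1 = 3.193×10^-19 J.
f = ΔE/h = 3.193×10^-19/6.63×10^-34 = 4.82×10^14 Hz.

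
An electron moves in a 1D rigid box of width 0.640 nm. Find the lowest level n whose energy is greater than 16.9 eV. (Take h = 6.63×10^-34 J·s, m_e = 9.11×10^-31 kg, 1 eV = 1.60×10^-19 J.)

E_1 = h²/(8m_eL²) = 1.473×10^-19 J = 0.9206 eV.
Need n² > 16.9/0.9206 = 18.36, i.e. n > 4.285.
The smallest integer satisfying this is n = 5.

n = 5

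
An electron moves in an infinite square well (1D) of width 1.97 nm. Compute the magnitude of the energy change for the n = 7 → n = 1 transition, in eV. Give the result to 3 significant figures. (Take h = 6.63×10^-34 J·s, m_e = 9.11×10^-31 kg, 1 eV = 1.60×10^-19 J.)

|ΔE| = 4.66 eV

E_1 = h²/(8m_eL²) = 1.554×10^-20 J.
|ΔE| = |7² − 1²|·E_1 = 48·1.554×10^-20 J = 7.459×10^-19 J = 4.66 eV.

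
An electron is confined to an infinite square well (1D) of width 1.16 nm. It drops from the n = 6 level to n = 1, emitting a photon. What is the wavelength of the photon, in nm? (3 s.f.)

λ = 127 nm

E_1 = h²/(8m_eL²) = 4.477×10^-20 J, so ΔE = (6² − 1²)E_1 = 1.567×10^-18 J.
λ = hc/ΔE = (6.626×10^-34·2.998×10^8)/1.567×10^-18 = 1.27×10^-7 m = 127 nm.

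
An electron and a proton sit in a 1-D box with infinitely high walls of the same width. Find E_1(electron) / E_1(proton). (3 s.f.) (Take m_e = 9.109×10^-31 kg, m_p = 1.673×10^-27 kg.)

E_n ∝ 1/m at fixed n and L, so the ratio is m_p/m_e = 1.673×10^-27/9.109×10^-31 = 1.84×10^3.

1.84×10^3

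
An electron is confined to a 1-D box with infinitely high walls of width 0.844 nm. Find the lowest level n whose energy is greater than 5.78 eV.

E_1 = h²/(8m_eL²) = 8.458×10^-20 J = 0.5280 eV.
Need n² > 5.78/0.5280 = 10.95, i.e. n > 3.309.
The smallest integer satisfying this is n = 4.

n = 4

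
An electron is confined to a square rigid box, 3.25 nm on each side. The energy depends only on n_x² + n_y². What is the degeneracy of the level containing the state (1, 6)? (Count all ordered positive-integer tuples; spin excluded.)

The level has n_x² + n_y² = 37. The ordered positive-integer solutions are (1, 6), (6, 1).
That gives 2 states.

degeneracy = 2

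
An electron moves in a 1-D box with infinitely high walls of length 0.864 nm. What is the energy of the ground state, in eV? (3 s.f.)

E_1 = 0.504 eV

For an infinite well E_n = n²h²/(8m_eL²), so E_1 = h²/(8m_eL²) = (6.626×10^-34)²/(8·9.109×10^-31·(8.64×10^-10 m)²) = 8.071×10^-20 J.
Converting, E_1 = 8.071×10^-20 J / (1.602×10^-19 J/eV) = 0.504 eV.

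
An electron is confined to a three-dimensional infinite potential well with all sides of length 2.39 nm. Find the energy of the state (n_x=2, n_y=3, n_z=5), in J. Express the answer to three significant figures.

E = 4.01×10^-19 J

For a 3D rectangular well E = (h²/8m_e)·Σ n_i²/L_i² = (6.626×10^-34)²/(8·9.109×10^-31) · [2²/(2.39 nm)² + 3²/(2.39 nm)² + 5²/(2.39 nm)²].
Evaluating gives E = 4.01×10^-19 J.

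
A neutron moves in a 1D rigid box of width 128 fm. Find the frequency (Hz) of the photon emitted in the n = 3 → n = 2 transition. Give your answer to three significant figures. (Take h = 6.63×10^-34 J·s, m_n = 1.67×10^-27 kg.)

E_1 = h²/(8m_nL²) = 2.008×10^-15 J and ΔE = (3² − 2²)E_1 = 1.004×10^-14 J.
f = ΔE/h = 1.004×10^-14/6.63×10^-34 = 1.51×10^19 Hz.

f = 1.51×10^19 Hz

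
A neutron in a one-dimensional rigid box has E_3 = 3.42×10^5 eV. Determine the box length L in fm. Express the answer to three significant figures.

From E_n = n²h²/(8m_nL²), L = n·h/√(8m_nE_n).
E_3 = 3.42×10^5 eV = 5.479×10^-14 J, so L = 3·6.626×10^-34/√(8·1.675×10^-27·5.479×10^-14) = 7.34×10^-14 m = 73.4 fm.

L = 73.4 fm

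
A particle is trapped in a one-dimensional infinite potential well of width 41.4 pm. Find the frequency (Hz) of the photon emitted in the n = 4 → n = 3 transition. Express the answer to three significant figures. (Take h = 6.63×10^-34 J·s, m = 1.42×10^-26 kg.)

f = 2.38×10^13 Hz

E_1 = h²/(8mL²) = 2.258×10^-21 J and ΔE = (4² − 3²)E_1 = 1.581×10^-20 J.
f = ΔE/h = 1.581×10^-20/6.63×10^-34 = 2.38×10^13 Hz.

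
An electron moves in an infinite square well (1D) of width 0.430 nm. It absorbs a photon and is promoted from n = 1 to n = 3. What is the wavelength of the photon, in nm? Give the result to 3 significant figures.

λ = 76.2 nm

E_1 = h²/(8m_eL²) = 3.258×10^-19 J, so ΔE = (3² − 1²)E_1 = 2.606×10^-18 J.
λ = hc/ΔE = (6.626×10^-34·2.998×10^8)/2.606×10^-18 = 7.62×10^-8 m = 76.2 nm.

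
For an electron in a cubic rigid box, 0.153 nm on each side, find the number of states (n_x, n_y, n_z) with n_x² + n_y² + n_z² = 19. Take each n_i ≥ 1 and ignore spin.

The level has n_x² + n_y² + n_z² = 19. The ordered positive-integer solutions are (1, 3, 3), (3, 1, 3), (3, 3, 1).
That gives 3 states.

degeneracy = 3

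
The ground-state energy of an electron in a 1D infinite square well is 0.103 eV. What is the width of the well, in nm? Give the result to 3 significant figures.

From E_n = n²h²/(8m_eL²), L = n·h/√(8m_eE_n).
E_1 = 0.103 eV = 1.650×10^-20 J, so L = 1·6.626×10^-34/√(8·9.109×10^-31·1.650×10^-20) = 1.91×10^-9 m = 1.91 nm.

L = 1.91 nm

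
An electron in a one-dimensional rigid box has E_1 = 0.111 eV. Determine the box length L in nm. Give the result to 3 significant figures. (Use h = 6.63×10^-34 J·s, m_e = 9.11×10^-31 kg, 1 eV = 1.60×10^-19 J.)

L = 1.84 nm

From E_n = n²h²/(8m_eL²), L = n·h/√(8m_eE_n).
E_1 = 0.111 eV = 1.776×10^-20 J, so L = 1·6.63×10^-34/√(8·9.11×10^-31·1.776×10^-20) = 1.84×10^-9 m = 1.84 nm.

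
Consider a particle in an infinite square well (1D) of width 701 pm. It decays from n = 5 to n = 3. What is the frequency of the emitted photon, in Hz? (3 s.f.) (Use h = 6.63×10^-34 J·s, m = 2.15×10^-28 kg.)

f = 1.26×10^13 Hz

E_1 = h²/(8mL²) = 5.201×10^-22 J and ΔE = (5² − 3²)E_1 = 8.322×10^-21 J.
f = ΔE/h = 8.322×10^-21/6.63×10^-34 = 1.26×10^13 Hz.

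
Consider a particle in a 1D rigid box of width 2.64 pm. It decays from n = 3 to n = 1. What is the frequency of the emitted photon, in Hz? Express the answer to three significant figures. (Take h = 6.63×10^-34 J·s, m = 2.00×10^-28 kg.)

f = 4.76×10^17 Hz

E_1 = h²/(8mL²) = 3.942×10^-17 J and ΔE = (3² − 1²)E_1 = 3.154×10^-16 J.
f = ΔE/h = 3.154×10^-16/6.63×10^-34 = 4.76×10^17 Hz.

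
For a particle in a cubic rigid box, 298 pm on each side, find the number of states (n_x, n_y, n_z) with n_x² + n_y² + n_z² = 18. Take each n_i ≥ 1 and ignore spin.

The level has n_x² + n_y² + n_z² = 18. The ordered positive-integer solutions are (1, 1, 4), (1, 4, 1), (4, 1, 1).
That gives 3 states.

degeneracy = 3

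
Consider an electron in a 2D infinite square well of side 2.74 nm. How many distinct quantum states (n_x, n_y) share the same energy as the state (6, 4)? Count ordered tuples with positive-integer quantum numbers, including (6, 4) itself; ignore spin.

The level has n_x² + n_y² = 52. The ordered positive-integer solutions are (4, 6), (6, 4).
That gives 2 states.

degeneracy = 2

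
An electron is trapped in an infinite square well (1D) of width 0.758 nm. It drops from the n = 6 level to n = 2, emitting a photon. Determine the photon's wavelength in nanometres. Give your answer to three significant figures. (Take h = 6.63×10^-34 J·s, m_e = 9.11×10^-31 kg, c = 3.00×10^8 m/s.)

E_1 = h²/(8m_eL²) = 1.050×10^-19 J, so ΔE = (6² − 2²)E_1 = 3.360×10^-18 J.
λ = hc/ΔE = (6.63×10^-34·3.00×10^8)/3.360×10^-18 = 5.92×10^-8 m = 59.2 nm.

λ = 59.2 nm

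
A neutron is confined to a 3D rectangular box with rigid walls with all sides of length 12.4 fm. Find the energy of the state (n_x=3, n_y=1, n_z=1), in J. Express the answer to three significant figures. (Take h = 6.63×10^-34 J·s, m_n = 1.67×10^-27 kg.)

E = 2.35×10^-12 J

For a 3D rectangular well E = (h²/8m_n)·Σ n_i²/L_i² = (6.63×10^-34)²/(8·1.67×10^-27) · [3²/(12.4 fm)² + 1²/(12.4 fm)² + 1²/(12.4 fm)²].
Evaluating gives E = 2.35×10^-12 J.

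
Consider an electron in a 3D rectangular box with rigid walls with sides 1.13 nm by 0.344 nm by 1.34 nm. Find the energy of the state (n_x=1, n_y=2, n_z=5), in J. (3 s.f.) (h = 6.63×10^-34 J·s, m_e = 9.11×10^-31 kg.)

E = 2.93×10^-18 J

For a 3D rectangular well E = (h²/8m_e)·Σ n_i²/L_i² = (6.63×10^-34)²/(8·9.11×10^-31) · [1²/(1.13 nm)² + 2²/(0.344 nm)² + 5²/(1.34 nm)²].
Evaluating gives E = 2.93×10^-18 J.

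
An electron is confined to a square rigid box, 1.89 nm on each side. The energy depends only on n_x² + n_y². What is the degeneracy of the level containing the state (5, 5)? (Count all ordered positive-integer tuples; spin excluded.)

degeneracy = 3

The level has n_x² + n_y² = 50. The ordered positive-integer solutions are (1, 7), (5, 5), (7, 1).
That gives 3 states.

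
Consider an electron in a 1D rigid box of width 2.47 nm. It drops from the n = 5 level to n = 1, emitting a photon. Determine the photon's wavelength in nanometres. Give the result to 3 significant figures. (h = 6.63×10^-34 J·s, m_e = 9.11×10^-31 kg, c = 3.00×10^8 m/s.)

λ = 838 nm

E_1 = h²/(8m_eL²) = 9.886×10^-21 J, so ΔE = (5² − 1²)E_1 = 2.373×10^-19 J.
λ = hc/ΔE = (6.63×10^-34·3.00×10^8)/2.373×10^-19 = 8.38×10^-7 m = 838 nm.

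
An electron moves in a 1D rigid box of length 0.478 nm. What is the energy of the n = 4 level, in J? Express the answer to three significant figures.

E_4 = 4.22×10^-18 J

For an infinite well E_n = n²h²/(8m_eL²), so E_1 = h²/(8m_eL²) = (6.626×10^-34)²/(8·9.109×10^-31·(4.78×10^-10 m)²) = 2.637×10^-19 J.
Then E_4 = 4²·E_1 = 16·2.637×10^-19 J = 4.22×10^-18 J.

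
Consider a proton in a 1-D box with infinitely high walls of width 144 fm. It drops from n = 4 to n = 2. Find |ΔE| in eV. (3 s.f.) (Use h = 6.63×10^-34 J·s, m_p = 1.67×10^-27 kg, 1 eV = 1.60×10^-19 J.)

|ΔE| = 1.19×10^5 eV

E_1 = h²/(8m_pL²) = 1.587×10^-15 J.
|ΔE| = |4² − 2²|·E_1 = 12·1.587×10^-15 J = 1.904×10^-14 J = 1.19×10^5 eV.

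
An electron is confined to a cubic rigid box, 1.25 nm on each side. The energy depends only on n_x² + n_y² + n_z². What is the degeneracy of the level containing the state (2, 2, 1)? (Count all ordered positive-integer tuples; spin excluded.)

The level has n_x² + n_y² + n_z² = 9. The ordered positive-integer solutions are (1, 2, 2), (2, 1, 2), (2, 2, 1).
That gives 3 states.

degeneracy = 3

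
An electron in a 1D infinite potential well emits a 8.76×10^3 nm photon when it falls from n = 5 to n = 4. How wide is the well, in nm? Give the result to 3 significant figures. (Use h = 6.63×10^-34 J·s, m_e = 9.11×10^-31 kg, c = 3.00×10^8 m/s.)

L = 4.89 nm

The photon carries ΔE = hc/λ = 6.63×10^-34·3.00×10^8/8.76×10^-6 m = 2.271×10^-20 J.
Since ΔE = (5² − 4²)E_1, E_1 = 2.523×10^-21 J, and L = h/√(8m_eE_1) = 4.89×10^-9 m = 4.89 nm.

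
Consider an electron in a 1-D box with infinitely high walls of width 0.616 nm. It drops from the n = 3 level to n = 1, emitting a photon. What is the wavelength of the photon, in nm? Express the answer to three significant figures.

E_1 = h²/(8m_eL²) = 1.588×10^-19 J, so ΔE = (3² − 1²)E_1 = 1.270×10^-18 J.
λ = hc/ΔE = (6.626×10^-34·2.998×10^8)/1.270×10^-18 = 1.56×10^-7 m = 156 nm.

λ = 156 nm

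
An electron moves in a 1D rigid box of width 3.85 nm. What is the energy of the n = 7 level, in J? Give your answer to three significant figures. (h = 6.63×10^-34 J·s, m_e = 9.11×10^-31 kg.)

E_7 = 1.99×10^-19 J

For an infinite well E_n = n²h²/(8m_eL²), so E_1 = h²/(8m_eL²) = (6.63×10^-34)²/(8·9.11×10^-31·(3.85×10^-9 m)²) = 4.069×10^-21 J.
Then E_7 = 7²·E_1 = 49·4.069×10^-21 J = 1.99×10^-19 J.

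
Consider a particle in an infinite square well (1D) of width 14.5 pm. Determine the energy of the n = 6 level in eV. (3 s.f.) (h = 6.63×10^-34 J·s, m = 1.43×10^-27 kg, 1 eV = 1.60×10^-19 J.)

For an infinite well E_n = n²h²/(8mL²), so E_1 = h²/(8mL²) = (6.63×10^-34)²/(8·1.43×10^-27·(1.45×10^-11 m)²) = 1.828×10^-19 J.
Then E_6 = 6²·E_1 = 36·1.828×10^-19 J = 6.581×10^-18 J.
Converting, E_6 = 6.581×10^-18 J / (1.60×10^-19 J/eV) = 41.1 eV.

E_6 = 41.1 eV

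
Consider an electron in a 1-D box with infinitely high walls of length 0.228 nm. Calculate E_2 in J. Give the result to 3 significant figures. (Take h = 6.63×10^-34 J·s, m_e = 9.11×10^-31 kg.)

For an infinite well E_n = n²h²/(8m_eL²), so E_1 = h²/(8m_eL²) = (6.63×10^-34)²/(8·9.11×10^-31·(2.28×10^-10 m)²) = 1.160×10^-18 J.
Then E_2 = 2²·E_1 = 4·1.160×10^-18 J = 4.64×10^-18 J.

E_2 = 4.64×10^-18 J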